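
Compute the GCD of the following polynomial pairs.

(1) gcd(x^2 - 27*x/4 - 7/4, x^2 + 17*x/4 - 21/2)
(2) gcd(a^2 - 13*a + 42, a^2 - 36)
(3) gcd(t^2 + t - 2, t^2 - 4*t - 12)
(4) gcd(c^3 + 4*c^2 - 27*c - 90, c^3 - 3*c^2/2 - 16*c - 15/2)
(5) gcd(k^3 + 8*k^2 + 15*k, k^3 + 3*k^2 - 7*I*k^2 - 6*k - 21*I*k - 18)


(1) = 1
(2) = gcd((a - 7)*(a - 6), (a - 6)*(a + 6)) = a - 6
(3) = t + 2
(4) = gcd((c - 5)*(c + 3)*(c + 6), (c - 5)*(c + 1/2)*(c + 3)) = c^2 - 2*c - 15
(5) = k + 3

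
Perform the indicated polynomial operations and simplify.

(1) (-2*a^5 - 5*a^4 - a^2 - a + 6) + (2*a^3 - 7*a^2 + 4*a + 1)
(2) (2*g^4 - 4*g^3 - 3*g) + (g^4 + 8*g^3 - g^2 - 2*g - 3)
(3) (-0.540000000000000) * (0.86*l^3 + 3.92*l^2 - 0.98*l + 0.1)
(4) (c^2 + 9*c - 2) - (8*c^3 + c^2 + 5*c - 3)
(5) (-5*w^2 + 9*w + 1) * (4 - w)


(1) = -2*a^5 - 5*a^4 + 2*a^3 - 8*a^2 + 3*a + 7
(2) = 3*g^4 + 4*g^3 - g^2 - 5*g - 3
(3) = -0.4644*l^3 - 2.1168*l^2 + 0.5292*l - 0.054
(4) = -8*c^3 + 4*c + 1
(5) = 5*w^3 - 29*w^2 + 35*w + 4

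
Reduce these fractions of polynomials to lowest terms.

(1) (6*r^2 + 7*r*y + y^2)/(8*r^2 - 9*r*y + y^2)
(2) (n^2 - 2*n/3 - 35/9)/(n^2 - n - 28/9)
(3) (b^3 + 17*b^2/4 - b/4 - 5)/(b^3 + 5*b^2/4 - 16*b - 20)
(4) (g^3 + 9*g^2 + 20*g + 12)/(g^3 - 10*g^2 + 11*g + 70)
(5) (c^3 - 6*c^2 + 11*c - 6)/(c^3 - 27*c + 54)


(1) = (6*r^2 + 7*r*y + y^2)/(8*r^2 - 9*r*y + y^2)
(2) = (3*n + 5)/(3*n + 4)
(3) = (b - 1)/(b - 4)
(4) = (g^2 + 7*g + 6)/(g^2 - 12*g + 35)
(5) = (c^2 - 3*c + 2)/(c^2 + 3*c - 18)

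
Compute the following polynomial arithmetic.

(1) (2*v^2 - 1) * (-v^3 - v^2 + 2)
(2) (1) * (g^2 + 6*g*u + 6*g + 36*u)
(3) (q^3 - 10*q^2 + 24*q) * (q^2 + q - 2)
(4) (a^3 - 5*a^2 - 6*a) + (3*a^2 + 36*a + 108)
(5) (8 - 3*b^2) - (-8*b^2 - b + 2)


(1) = -2*v^5 - 2*v^4 + v^3 + 5*v^2 - 2
(2) = g^2 + 6*g*u + 6*g + 36*u
(3) = q^5 - 9*q^4 + 12*q^3 + 44*q^2 - 48*q
(4) = a^3 - 2*a^2 + 30*a + 108
(5) = 5*b^2 + b + 6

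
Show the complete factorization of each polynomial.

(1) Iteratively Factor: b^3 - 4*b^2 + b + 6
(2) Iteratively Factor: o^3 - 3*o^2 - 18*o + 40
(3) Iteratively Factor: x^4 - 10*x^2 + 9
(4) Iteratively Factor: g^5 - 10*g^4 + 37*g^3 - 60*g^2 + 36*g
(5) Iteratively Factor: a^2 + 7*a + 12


(1) = (b - 2)*(b^2 - 2*b - 3) = (b - 3)*(b - 2)*(b + 1)
(2) = (o + 4)*(o^2 - 7*o + 10) = (o - 5)*(o + 4)*(o - 2)
(3) = (x - 1)*(x^3 + x^2 - 9*x - 9) = (x - 1)*(x + 3)*(x^2 - 2*x - 3) = (x - 3)*(x - 1)*(x + 3)*(x + 1)
(4) = (g - 2)*(g^4 - 8*g^3 + 21*g^2 - 18*g) = (g - 3)*(g - 2)*(g^3 - 5*g^2 + 6*g) = (g - 3)*(g - 2)^2*(g^2 - 3*g) = g*(g - 3)*(g - 2)^2*(g - 3)
(5) = (a + 3)*(a + 4)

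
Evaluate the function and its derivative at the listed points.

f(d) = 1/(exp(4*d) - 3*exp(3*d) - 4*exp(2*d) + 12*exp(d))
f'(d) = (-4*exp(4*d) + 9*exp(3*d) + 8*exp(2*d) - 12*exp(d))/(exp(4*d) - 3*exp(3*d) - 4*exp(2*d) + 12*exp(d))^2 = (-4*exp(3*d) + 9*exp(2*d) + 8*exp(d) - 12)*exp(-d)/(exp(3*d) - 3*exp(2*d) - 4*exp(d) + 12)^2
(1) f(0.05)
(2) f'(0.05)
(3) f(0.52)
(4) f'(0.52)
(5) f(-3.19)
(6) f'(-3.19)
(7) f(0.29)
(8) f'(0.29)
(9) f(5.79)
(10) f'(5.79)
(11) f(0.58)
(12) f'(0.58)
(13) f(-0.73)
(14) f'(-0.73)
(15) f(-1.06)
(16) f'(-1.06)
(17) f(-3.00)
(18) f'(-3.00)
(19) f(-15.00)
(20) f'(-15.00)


(1) = 0.17
(2) = 0.05
(3) = 0.39
(4) = 1.97
(5) = 2.05
(6) = -2.02
(7) = 0.20
(8) = 0.29
(9) = 0.00
(10) = -0.00
(11) = 0.57
(12) = 4.75
(13) = 0.22
(14) = -0.15
(15) = 0.28
(16) = -0.23
(17) = 1.70
(18) = -1.67
(19) = 272418.14
(20) = -272418.11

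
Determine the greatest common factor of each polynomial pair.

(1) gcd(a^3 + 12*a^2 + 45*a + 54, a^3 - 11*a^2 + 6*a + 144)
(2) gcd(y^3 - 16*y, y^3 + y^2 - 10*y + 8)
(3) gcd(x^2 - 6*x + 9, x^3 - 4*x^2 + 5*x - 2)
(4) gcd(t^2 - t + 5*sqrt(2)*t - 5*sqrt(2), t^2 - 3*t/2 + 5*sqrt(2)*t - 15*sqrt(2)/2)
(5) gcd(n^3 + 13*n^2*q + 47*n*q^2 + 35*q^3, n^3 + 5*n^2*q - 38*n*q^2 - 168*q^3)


(1) = gcd((a + 3)^2*(a + 6), (a - 8)*(a - 6)*(a + 3)) = a + 3
(2) = gcd(y*(y - 4)*(y + 4), (y - 2)*(y - 1)*(y + 4)) = y + 4
(3) = gcd((x - 3)^2, (x - 2)*(x - 1)^2) = 1
(4) = gcd((t - 1)*(t + 5*sqrt(2)), (t - 3/2)*(t + 5*sqrt(2))) = t + 5*sqrt(2)
(5) = n + 7*q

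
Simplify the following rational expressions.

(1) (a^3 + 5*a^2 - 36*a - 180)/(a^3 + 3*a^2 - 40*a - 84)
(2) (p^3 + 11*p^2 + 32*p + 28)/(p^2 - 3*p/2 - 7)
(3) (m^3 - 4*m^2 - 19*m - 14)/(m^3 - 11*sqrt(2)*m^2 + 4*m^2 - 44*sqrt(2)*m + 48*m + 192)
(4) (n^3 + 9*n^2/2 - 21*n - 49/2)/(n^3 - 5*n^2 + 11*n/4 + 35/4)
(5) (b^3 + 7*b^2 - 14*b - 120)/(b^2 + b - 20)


(1) = (a^2 + 11*a + 30)/(a^2 + 9*a + 14)
(2) = (2*p^2 + 18*p + 28)/(2*p - 7)
(3) = (m^3 - 4*m^2 - 19*m - 14)/(m^3 + m^2*(4 - 11*sqrt(2)) + m*(48 - 44*sqrt(2)) + 192)
(4) = (2*n + 14)/(2*n - 5)
(5) = b + 6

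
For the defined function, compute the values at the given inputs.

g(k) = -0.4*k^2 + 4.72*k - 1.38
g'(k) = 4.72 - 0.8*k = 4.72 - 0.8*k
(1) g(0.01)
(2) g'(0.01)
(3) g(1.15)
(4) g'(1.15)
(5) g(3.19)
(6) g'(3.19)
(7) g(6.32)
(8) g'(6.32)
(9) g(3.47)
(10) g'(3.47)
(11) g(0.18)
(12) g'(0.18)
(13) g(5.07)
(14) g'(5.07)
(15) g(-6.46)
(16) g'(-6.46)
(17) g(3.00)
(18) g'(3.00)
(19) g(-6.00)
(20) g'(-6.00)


(1) = -1.33
(2) = 4.71
(3) = 3.52
(4) = 3.80
(5) = 9.61
(6) = 2.17
(7) = 12.47
(8) = -0.34
(9) = 10.18
(10) = 1.94
(11) = -0.54
(12) = 4.58
(13) = 12.27
(14) = 0.66
(15) = -48.56
(16) = 9.89
(17) = 9.18
(18) = 2.32
(19) = -44.10
(20) = 9.52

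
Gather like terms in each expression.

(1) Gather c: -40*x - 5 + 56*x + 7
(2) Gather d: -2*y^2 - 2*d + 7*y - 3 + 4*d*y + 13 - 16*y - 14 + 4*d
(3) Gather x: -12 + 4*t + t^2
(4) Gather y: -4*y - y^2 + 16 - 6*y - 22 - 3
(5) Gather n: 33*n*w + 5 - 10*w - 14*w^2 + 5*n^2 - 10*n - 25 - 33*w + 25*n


(1) = 16*x + 2
(2) = d*(4*y + 2) - 2*y^2 - 9*y - 4
(3) = t^2 + 4*t - 12
(4) = -y^2 - 10*y - 9
(5) = 5*n^2 + n*(33*w + 15) - 14*w^2 - 43*w - 20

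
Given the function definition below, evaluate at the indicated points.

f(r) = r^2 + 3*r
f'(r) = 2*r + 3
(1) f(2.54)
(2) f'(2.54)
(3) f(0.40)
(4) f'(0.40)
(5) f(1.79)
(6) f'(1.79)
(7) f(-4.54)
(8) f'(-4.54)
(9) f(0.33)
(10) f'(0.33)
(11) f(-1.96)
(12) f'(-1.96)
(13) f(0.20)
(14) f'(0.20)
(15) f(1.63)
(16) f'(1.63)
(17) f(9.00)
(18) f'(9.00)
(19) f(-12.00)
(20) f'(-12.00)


(1) = 14.07
(2) = 8.08
(3) = 1.36
(4) = 3.80
(5) = 8.57
(6) = 6.58
(7) = 6.99
(8) = -6.08
(9) = 1.10
(10) = 3.66
(11) = -2.04
(12) = -0.92
(13) = 0.64
(14) = 3.40
(15) = 7.55
(16) = 6.26
(17) = 108.00
(18) = 21.00
(19) = 108.00
(20) = -21.00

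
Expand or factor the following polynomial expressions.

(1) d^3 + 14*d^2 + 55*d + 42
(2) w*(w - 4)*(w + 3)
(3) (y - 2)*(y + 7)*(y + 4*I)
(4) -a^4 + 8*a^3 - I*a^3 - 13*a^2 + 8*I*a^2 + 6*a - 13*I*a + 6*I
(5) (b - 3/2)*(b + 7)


(1) = (d + 1)*(d + 6)*(d + 7)
(2) = w^3 - w^2 - 12*w
(3) = y^3 + 5*y^2 + 4*I*y^2 - 14*y + 20*I*y - 56*I
(4) = (a - 6)*(a - 1)*(-I*a + 1)*(-I*a + I)
(5) = b^2 + 11*b/2 - 21/2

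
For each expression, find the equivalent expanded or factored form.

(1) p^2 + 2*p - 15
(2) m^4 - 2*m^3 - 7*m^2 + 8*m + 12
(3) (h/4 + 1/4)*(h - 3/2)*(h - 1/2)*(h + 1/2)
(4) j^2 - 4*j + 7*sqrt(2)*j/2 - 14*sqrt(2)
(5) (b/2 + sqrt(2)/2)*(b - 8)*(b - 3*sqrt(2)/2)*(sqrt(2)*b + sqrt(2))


(1) = (p - 3)*(p + 5)
(2) = (m - 3)*(m - 2)*(m + 1)*(m + 2)
(3) = h^4/4 - h^3/8 - 7*h^2/16 + h/32 + 3/32
(4) = (j - 4)*(j + 7*sqrt(2)/2)
(5) = sqrt(2)*b^4/2 - 7*sqrt(2)*b^3/2 - b^3/2 - 11*sqrt(2)*b^2/2 + 7*b^2/2 + 4*b + 21*sqrt(2)*b/2 + 12*sqrt(2)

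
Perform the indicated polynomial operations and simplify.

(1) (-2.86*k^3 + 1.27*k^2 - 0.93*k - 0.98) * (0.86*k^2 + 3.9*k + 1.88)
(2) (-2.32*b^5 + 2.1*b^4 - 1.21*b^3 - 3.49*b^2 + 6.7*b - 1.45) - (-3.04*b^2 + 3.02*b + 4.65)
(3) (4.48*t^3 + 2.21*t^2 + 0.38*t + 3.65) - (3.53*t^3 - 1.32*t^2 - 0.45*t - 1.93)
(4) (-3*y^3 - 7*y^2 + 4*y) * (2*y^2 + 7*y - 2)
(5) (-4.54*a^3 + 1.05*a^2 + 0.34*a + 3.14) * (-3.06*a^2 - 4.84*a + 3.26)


(1) = -2.4596*k^5 - 10.0618*k^4 - 1.2236*k^3 - 2.0822*k^2 - 5.5704*k - 1.8424
(2) = -2.32*b^5 + 2.1*b^4 - 1.21*b^3 - 0.45*b^2 + 3.68*b - 6.1
(3) = 0.95*t^3 + 3.53*t^2 + 0.83*t + 5.58
(4) = -6*y^5 - 35*y^4 - 35*y^3 + 42*y^2 - 8*y
(5) = 13.8924*a^5 + 18.7606*a^4 - 20.9228*a^3 - 7.831*a^2 - 14.0892*a + 10.2364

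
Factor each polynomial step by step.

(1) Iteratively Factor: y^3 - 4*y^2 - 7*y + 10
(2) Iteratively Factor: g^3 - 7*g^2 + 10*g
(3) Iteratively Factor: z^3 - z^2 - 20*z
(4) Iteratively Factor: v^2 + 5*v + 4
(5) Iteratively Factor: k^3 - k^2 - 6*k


(1) = (y - 5)*(y^2 + y - 2) = (y - 5)*(y + 2)*(y - 1)
(2) = (g)*(g^2 - 7*g + 10) = g*(g - 2)*(g - 5)
(3) = (z - 5)*(z^2 + 4*z) = (z - 5)*(z + 4)*(z)
(4) = (v + 1)*(v + 4)
(5) = (k - 3)*(k^2 + 2*k) = (k - 3)*(k + 2)*(k)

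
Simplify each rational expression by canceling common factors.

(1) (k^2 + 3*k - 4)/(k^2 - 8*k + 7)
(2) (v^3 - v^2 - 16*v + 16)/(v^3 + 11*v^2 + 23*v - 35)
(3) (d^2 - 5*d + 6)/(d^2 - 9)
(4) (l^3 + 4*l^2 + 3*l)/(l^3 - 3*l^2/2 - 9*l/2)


(1) = (k + 4)/(k - 7)
(2) = (v^2 - 16)/(v^2 + 12*v + 35)
(3) = (d - 2)/(d + 3)
(4) = (2*l^2 + 8*l + 6)/(2*l^2 - 3*l - 9)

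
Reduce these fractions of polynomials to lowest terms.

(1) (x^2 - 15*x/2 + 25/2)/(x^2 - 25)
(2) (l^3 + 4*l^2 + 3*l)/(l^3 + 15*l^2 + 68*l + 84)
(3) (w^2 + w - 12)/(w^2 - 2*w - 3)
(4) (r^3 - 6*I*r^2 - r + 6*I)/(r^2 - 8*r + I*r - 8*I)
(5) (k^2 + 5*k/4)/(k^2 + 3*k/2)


(1) = (2*x - 5)/(2*x + 10)
(2) = (l^3 + 4*l^2 + 3*l)/(l^3 + 15*l^2 + 68*l + 84)
(3) = (w + 4)/(w + 1)
(4) = (r^3 - 6*I*r^2 - r + 6*I)/(r^2 + r*(-8 + I) - 8*I)
(5) = (4*k + 5)/(4*k + 6)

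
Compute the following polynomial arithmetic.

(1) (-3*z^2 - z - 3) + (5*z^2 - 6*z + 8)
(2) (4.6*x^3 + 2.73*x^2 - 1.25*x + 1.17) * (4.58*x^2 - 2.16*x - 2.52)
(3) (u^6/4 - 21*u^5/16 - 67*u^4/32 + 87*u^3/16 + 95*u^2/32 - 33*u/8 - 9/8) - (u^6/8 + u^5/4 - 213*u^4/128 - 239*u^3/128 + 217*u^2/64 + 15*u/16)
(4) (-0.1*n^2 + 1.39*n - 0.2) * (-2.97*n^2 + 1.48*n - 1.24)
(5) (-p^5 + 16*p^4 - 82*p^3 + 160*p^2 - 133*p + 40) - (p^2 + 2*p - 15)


(1) = 2*z^2 - 7*z + 5
(2) = 21.068*x^5 + 2.5674*x^4 - 23.2138*x^3 + 1.179*x^2 + 0.6228*x - 2.9484
(3) = u^6/8 - 25*u^5/16 - 55*u^4/128 + 935*u^3/128 - 27*u^2/64 - 81*u/16 - 9/8
(4) = 0.297*n^4 - 4.2763*n^3 + 2.7752*n^2 - 2.0196*n + 0.248
(5) = -p^5 + 16*p^4 - 82*p^3 + 159*p^2 - 135*p + 55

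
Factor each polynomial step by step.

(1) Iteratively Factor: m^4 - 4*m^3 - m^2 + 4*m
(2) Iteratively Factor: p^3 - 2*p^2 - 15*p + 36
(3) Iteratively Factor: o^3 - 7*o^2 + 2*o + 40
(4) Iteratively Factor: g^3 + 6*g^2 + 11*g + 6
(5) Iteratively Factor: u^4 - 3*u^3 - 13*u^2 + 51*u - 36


(1) = (m - 4)*(m^3 - m) = (m - 4)*(m + 1)*(m^2 - m) = (m - 4)*(m - 1)*(m + 1)*(m)
(2) = (p - 3)*(p^2 + p - 12) = (p - 3)*(p + 4)*(p - 3)
(3) = (o - 5)*(o^2 - 2*o - 8) = (o - 5)*(o + 2)*(o - 4)
(4) = (g + 3)*(g^2 + 3*g + 2) = (g + 2)*(g + 3)*(g + 1)
(5) = (u - 3)*(u^3 - 13*u + 12) = (u - 3)*(u - 1)*(u^2 + u - 12) = (u - 3)*(u - 1)*(u + 4)*(u - 3)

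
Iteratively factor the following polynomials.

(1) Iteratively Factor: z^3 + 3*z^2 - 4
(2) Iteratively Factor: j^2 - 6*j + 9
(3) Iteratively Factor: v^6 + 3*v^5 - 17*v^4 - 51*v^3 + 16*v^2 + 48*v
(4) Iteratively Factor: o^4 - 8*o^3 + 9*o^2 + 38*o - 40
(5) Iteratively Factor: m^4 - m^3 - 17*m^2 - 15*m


(1) = (z + 2)*(z^2 + z - 2) = (z - 1)*(z + 2)*(z + 2)
(2) = (j - 3)*(j - 3)
(3) = (v)*(v^5 + 3*v^4 - 17*v^3 - 51*v^2 + 16*v + 48) = v*(v + 3)*(v^4 - 17*v^2 + 16) = v*(v - 4)*(v + 3)*(v^3 + 4*v^2 - v - 4) = v*(v - 4)*(v + 3)*(v + 4)*(v^2 - 1) = v*(v - 4)*(v + 1)*(v + 3)*(v + 4)*(v - 1)
(4) = (o - 1)*(o^3 - 7*o^2 + 2*o + 40) = (o - 1)*(o + 2)*(o^2 - 9*o + 20) = (o - 5)*(o - 1)*(o + 2)*(o - 4)
(5) = (m)*(m^3 - m^2 - 17*m - 15) = m*(m - 5)*(m^2 + 4*m + 3) = m*(m - 5)*(m + 3)*(m + 1)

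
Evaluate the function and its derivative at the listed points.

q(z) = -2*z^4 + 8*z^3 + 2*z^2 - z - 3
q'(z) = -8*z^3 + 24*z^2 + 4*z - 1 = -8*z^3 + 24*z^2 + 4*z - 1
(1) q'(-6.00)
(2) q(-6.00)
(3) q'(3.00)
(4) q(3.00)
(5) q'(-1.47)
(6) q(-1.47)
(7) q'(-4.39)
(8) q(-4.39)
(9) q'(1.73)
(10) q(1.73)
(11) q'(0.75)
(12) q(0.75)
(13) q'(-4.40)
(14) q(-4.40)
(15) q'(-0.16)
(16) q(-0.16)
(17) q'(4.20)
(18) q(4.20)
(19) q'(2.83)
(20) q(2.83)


(1) = 2567.00
(2) = -4245.00
(3) = 11.00
(4) = 66.00
(5) = 70.39
(6) = -31.96
(7) = 1120.81
(8) = -1379.73
(9) = 36.33
(10) = 24.76
(11) = 12.12
(12) = 0.12
(13) = 1127.51
(14) = -1390.97
(15) = -0.99
(16) = -2.82
(17) = -153.54
(18) = -1.56
(19) = 21.21
(20) = 63.22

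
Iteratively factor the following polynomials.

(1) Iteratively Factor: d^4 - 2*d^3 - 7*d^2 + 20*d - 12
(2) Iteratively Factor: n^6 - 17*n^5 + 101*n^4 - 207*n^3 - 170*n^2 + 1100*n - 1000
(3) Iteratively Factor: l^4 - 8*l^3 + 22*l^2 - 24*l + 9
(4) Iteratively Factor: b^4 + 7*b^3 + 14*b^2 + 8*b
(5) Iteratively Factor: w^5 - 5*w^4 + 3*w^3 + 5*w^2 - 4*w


(1) = (d - 2)*(d^3 - 7*d + 6) = (d - 2)^2*(d^2 + 2*d - 3) = (d - 2)^2*(d - 1)*(d + 3)
(2) = (n - 2)*(n^5 - 15*n^4 + 71*n^3 - 65*n^2 - 300*n + 500) = (n - 2)*(n + 2)*(n^4 - 17*n^3 + 105*n^2 - 275*n + 250) = (n - 5)*(n - 2)*(n + 2)*(n^3 - 12*n^2 + 45*n - 50) = (n - 5)*(n - 2)^2*(n + 2)*(n^2 - 10*n + 25) = (n - 5)^2*(n - 2)^2*(n + 2)*(n - 5)
(3) = (l - 3)*(l^3 - 5*l^2 + 7*l - 3) = (l - 3)*(l - 1)*(l^2 - 4*l + 3) = (l - 3)*(l - 1)^2*(l - 3)
(4) = (b + 1)*(b^3 + 6*b^2 + 8*b) = (b + 1)*(b + 2)*(b^2 + 4*b) = (b + 1)*(b + 2)*(b + 4)*(b)
(5) = (w)*(w^4 - 5*w^3 + 3*w^2 + 5*w - 4) = w*(w - 1)*(w^3 - 4*w^2 - w + 4) = w*(w - 4)*(w - 1)*(w^2 - 1) = w*(w - 4)*(w - 1)*(w + 1)*(w - 1)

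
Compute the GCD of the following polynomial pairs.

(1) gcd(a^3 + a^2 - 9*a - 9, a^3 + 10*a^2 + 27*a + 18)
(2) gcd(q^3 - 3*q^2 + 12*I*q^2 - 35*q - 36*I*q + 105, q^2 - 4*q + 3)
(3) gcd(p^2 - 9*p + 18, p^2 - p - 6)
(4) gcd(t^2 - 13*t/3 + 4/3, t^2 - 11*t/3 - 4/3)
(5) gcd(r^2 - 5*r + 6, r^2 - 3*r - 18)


(1) = gcd((a - 3)*(a + 1)*(a + 3), (a + 1)*(a + 3)*(a + 6)) = a^2 + 4*a + 3
(2) = gcd((q - 3)*(q + 5*I)*(q + 7*I), (q - 3)*(q - 1)) = q - 3
(3) = p - 3
(4) = gcd((t - 4)*(t - 1/3), (t - 4)*(t + 1/3)) = t - 4
(5) = gcd((r - 3)*(r - 2), (r - 6)*(r + 3)) = 1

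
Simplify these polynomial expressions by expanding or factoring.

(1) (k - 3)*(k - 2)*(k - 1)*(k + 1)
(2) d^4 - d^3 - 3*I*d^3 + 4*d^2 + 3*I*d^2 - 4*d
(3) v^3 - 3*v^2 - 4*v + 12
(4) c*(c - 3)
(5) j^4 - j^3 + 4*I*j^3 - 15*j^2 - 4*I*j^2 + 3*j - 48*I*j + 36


(1) = k^4 - 5*k^3 + 5*k^2 + 5*k - 6
(2) = d*(d - 1)*(d - 4*I)*(d + I)
(3) = (v - 3)*(v - 2)*(v + 2)
(4) = c^2 - 3*c
(5) = (j - 4)*(j + 3)*(j + I)*(j + 3*I)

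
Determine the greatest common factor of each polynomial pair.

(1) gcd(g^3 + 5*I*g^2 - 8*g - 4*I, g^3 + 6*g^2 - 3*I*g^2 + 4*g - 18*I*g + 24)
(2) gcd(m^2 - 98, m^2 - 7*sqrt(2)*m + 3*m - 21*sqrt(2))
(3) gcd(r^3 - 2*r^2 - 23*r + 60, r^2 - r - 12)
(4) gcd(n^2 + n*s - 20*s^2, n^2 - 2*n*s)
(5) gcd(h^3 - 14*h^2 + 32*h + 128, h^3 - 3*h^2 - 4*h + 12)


(1) = gcd((g + I)*(g + 2*I)^2, (g + 6)*(g - 4*I)*(g + I)) = g + I
(2) = m - 7*sqrt(2)
(3) = gcd((r - 4)*(r - 3)*(r + 5), (r - 4)*(r + 3)) = r - 4
(4) = gcd((n - 4*s)*(n + 5*s), n*(n - 2*s)) = 1
(5) = h + 2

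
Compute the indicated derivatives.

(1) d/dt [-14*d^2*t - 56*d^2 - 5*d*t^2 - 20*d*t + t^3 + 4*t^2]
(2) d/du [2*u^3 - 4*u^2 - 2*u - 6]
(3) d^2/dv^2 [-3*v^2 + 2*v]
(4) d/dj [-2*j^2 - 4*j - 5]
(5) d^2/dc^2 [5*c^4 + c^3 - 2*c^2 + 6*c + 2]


(1) = -14*d^2 - 10*d*t - 20*d + 3*t^2 + 8*t
(2) = 6*u^2 - 8*u - 2
(3) = -6
(4) = -4*j - 4
(5) = 60*c^2 + 6*c - 4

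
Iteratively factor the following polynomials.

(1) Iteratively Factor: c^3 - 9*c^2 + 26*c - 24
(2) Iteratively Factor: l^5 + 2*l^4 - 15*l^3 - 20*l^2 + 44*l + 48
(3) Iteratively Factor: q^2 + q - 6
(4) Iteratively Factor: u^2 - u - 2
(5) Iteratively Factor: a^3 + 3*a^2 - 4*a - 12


(1) = (c - 2)*(c^2 - 7*c + 12) = (c - 3)*(c - 2)*(c - 4)
(2) = (l + 1)*(l^4 + l^3 - 16*l^2 - 4*l + 48) = (l + 1)*(l + 2)*(l^3 - l^2 - 14*l + 24) = (l + 1)*(l + 2)*(l + 4)*(l^2 - 5*l + 6) = (l - 2)*(l + 1)*(l + 2)*(l + 4)*(l - 3)
(3) = (q + 3)*(q - 2)
(4) = (u + 1)*(u - 2)
(5) = (a + 2)*(a^2 + a - 6) = (a - 2)*(a + 2)*(a + 3)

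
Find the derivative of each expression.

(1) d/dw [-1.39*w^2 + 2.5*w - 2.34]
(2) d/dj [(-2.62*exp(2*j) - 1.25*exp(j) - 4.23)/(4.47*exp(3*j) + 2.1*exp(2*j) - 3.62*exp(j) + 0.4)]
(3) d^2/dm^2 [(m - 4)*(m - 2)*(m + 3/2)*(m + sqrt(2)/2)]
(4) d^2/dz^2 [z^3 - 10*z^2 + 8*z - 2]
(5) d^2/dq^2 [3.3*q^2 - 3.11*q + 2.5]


(1) = 2.5 - 2.78*w
(2) = (11.7114*exp(4*j) + 11.175*exp(3*j) + 68.8337*exp(2*j) + 15.67*exp(j) - 15.8126)*exp(j)/(19.9809*exp(6*j) + 18.774*exp(5*j) - 27.9528*exp(4*j) - 11.628*exp(3*j) + 14.7844*exp(2*j) - 2.896*exp(j) + 0.16)
(3) = 12*m^2 - 27*m + 3*sqrt(2)*m - 9*sqrt(2)/2 - 2
(4) = 6*z - 20
(5) = 6.60000000000000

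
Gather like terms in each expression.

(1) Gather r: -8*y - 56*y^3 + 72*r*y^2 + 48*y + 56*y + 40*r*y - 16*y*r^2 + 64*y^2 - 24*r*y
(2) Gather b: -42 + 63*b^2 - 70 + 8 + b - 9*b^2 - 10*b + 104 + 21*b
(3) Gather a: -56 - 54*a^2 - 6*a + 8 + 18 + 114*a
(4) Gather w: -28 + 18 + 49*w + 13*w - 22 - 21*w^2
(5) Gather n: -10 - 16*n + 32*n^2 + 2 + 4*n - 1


(1) = -16*r^2*y + r*(72*y^2 + 16*y) - 56*y^3 + 64*y^2 + 96*y
(2) = 54*b^2 + 12*b
(3) = -54*a^2 + 108*a - 30
(4) = -21*w^2 + 62*w - 32
(5) = 32*n^2 - 12*n - 9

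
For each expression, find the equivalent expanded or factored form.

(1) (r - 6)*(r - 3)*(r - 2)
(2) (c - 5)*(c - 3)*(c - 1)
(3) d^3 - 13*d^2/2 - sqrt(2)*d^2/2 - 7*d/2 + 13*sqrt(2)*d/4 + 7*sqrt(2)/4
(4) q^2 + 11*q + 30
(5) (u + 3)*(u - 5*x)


(1) = r^3 - 11*r^2 + 36*r - 36
(2) = c^3 - 9*c^2 + 23*c - 15
(3) = (d - 7)*(d + 1/2)*(d - sqrt(2)/2)
(4) = (q + 5)*(q + 6)
(5) = u^2 - 5*u*x + 3*u - 15*x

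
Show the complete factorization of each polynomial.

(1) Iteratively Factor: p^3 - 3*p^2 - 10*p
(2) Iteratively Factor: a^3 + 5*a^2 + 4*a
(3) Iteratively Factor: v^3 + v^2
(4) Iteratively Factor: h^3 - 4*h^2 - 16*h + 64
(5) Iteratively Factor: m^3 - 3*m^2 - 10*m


(1) = (p - 5)*(p^2 + 2*p) = p*(p - 5)*(p + 2)
(2) = (a + 4)*(a^2 + a) = (a + 1)*(a + 4)*(a)
(3) = (v + 1)*(v^2) = v*(v + 1)*(v)
(4) = (h - 4)*(h^2 - 16) = (h - 4)*(h + 4)*(h - 4)
(5) = (m - 5)*(m^2 + 2*m) = (m - 5)*(m + 2)*(m)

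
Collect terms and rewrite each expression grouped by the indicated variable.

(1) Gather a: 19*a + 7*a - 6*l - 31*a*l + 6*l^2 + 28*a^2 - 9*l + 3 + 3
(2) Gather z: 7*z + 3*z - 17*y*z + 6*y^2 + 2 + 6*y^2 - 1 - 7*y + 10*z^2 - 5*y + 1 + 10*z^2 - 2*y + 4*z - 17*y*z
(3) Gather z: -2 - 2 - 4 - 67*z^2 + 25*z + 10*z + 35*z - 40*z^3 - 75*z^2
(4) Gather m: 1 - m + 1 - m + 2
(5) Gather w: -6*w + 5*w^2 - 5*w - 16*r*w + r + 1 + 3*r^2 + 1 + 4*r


(1) = 28*a^2 + a*(26 - 31*l) + 6*l^2 - 15*l + 6
(2) = 12*y^2 - 14*y + 20*z^2 + z*(14 - 34*y) + 2
(3) = -40*z^3 - 142*z^2 + 70*z - 8
(4) = 4 - 2*m
(5) = 3*r^2 + 5*r + 5*w^2 + w*(-16*r - 11) + 2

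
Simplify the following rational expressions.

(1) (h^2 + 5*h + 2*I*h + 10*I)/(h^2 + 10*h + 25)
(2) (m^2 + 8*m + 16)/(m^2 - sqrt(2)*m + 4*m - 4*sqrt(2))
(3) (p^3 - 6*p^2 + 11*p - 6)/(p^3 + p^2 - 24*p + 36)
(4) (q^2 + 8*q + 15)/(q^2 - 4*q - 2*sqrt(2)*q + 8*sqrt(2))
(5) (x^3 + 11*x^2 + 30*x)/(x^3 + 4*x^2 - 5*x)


(1) = (h + 2*I)/(h + 5)
(2) = (m + 4)/(m - sqrt(2))
(3) = (p - 1)/(p + 6)
(4) = (q^2 + 8*q + 15)/(q^2 + q*(-4 - 2*sqrt(2)) + 8*sqrt(2))
(5) = (x + 6)/(x - 1)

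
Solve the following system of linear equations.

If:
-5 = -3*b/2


Then:
b = 10/3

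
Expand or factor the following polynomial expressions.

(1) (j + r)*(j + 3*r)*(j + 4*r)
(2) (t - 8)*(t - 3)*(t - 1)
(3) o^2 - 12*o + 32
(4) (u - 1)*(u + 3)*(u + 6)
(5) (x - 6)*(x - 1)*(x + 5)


(1) = j^3 + 8*j^2*r + 19*j*r^2 + 12*r^3
(2) = t^3 - 12*t^2 + 35*t - 24
(3) = (o - 8)*(o - 4)
(4) = u^3 + 8*u^2 + 9*u - 18
(5) = x^3 - 2*x^2 - 29*x + 30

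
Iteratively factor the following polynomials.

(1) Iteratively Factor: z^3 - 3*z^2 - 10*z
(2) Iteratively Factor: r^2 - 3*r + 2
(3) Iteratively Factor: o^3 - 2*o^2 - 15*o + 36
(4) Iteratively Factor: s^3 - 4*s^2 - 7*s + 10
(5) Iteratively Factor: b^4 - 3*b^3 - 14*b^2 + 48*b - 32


(1) = (z)*(z^2 - 3*z - 10) = z*(z + 2)*(z - 5)
(2) = (r - 1)*(r - 2)
(3) = (o - 3)*(o^2 + o - 12) = (o - 3)*(o + 4)*(o - 3)
(4) = (s - 5)*(s^2 + s - 2) = (s - 5)*(s + 2)*(s - 1)
(5) = (b - 1)*(b^3 - 2*b^2 - 16*b + 32) = (b - 4)*(b - 1)*(b^2 + 2*b - 8) = (b - 4)*(b - 1)*(b + 4)*(b - 2)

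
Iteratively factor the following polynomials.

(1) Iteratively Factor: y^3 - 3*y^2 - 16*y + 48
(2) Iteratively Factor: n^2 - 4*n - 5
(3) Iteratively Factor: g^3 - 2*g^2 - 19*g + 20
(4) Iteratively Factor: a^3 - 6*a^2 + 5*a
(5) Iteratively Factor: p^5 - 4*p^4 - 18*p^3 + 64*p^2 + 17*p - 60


(1) = (y + 4)*(y^2 - 7*y + 12) = (y - 4)*(y + 4)*(y - 3)
(2) = (n + 1)*(n - 5)
(3) = (g - 1)*(g^2 - g - 20) = (g - 1)*(g + 4)*(g - 5)
(4) = (a - 5)*(a^2 - a) = a*(a - 5)*(a - 1)
(5) = (p - 1)*(p^4 - 3*p^3 - 21*p^2 + 43*p + 60) = (p - 1)*(p + 1)*(p^3 - 4*p^2 - 17*p + 60) = (p - 3)*(p - 1)*(p + 1)*(p^2 - p - 20) = (p - 3)*(p - 1)*(p + 1)*(p + 4)*(p - 5)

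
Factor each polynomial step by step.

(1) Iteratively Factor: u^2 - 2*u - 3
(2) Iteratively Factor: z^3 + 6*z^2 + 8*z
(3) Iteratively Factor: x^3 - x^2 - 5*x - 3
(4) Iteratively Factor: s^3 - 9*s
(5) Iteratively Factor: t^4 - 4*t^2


(1) = (u - 3)*(u + 1)
(2) = (z)*(z^2 + 6*z + 8) = z*(z + 4)*(z + 2)
(3) = (x + 1)*(x^2 - 2*x - 3) = (x - 3)*(x + 1)*(x + 1)
(4) = (s)*(s^2 - 9) = s*(s + 3)*(s - 3)
(5) = (t)*(t^3 - 4*t) = t^2*(t^2 - 4) = t^2*(t + 2)*(t - 2)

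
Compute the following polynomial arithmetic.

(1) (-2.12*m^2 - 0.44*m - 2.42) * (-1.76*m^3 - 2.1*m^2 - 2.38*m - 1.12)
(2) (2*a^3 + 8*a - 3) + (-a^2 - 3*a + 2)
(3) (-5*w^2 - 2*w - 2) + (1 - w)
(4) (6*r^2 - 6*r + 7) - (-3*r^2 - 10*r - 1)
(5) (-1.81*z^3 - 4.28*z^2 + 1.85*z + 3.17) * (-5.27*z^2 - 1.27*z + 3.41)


(1) = 3.7312*m^5 + 5.2264*m^4 + 10.2288*m^3 + 8.5036*m^2 + 6.2524*m + 2.7104
(2) = 2*a^3 - a^2 + 5*a - 1
(3) = -5*w^2 - 3*w - 1
(4) = 9*r^2 + 4*r + 8
(5) = 9.5387*z^5 + 24.8543*z^4 - 10.486*z^3 - 33.6502*z^2 + 2.2826*z + 10.8097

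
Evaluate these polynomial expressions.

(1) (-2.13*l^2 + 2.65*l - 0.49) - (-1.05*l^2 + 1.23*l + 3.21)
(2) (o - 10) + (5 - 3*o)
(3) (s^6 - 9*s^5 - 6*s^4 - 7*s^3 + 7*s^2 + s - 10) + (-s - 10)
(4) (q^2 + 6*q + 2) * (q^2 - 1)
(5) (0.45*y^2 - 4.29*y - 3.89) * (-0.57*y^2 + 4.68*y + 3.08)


(1) = -1.08*l^2 + 1.42*l - 3.7
(2) = -2*o - 5
(3) = s^6 - 9*s^5 - 6*s^4 - 7*s^3 + 7*s^2 - 20
(4) = q^4 + 6*q^3 + q^2 - 6*q - 2
(5) = -0.2565*y^4 + 4.5513*y^3 - 16.4739*y^2 - 31.4184*y - 11.9812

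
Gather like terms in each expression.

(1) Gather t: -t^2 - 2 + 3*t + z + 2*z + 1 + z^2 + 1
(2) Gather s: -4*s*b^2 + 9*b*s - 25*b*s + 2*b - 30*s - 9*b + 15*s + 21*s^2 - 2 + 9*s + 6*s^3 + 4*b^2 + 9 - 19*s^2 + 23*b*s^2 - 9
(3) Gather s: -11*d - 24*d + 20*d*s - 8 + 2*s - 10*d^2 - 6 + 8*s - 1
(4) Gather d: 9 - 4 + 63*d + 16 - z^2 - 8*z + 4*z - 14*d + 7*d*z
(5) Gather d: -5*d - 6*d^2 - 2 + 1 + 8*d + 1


(1) = -t^2 + 3*t + z^2 + 3*z
(2) = 4*b^2 - 7*b + 6*s^3 + s^2*(23*b + 2) + s*(-4*b^2 - 16*b - 6) - 2
(3) = -10*d^2 - 35*d + s*(20*d + 10) - 15
(4) = d*(7*z + 49) - z^2 - 4*z + 21
(5) = -6*d^2 + 3*d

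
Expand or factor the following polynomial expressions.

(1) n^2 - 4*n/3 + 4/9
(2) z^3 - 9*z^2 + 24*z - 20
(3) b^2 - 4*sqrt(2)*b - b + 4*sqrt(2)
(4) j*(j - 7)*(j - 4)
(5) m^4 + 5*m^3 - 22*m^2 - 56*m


(1) = (n - 2/3)^2
(2) = (z - 5)*(z - 2)^2
(3) = (b - 1)*(b - 4*sqrt(2))
(4) = j^3 - 11*j^2 + 28*j
(5) = m*(m - 4)*(m + 2)*(m + 7)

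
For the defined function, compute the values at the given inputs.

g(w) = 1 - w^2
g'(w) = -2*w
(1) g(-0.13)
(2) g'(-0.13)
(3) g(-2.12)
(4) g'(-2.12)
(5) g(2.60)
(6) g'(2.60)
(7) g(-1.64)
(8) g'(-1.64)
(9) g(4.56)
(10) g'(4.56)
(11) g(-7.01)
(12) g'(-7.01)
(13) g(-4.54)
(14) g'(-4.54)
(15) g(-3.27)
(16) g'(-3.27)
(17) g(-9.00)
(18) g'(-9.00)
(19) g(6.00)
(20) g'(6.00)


(1) = 0.98
(2) = 0.26
(3) = -3.49
(4) = 4.24
(5) = -5.76
(6) = -5.20
(7) = -1.69
(8) = 3.28
(9) = -19.79
(10) = -9.12
(11) = -48.14
(12) = 14.02
(13) = -19.61
(14) = 9.08
(15) = -9.69
(16) = 6.54
(17) = -80.00
(18) = 18.00
(19) = -35.00
(20) = -12.00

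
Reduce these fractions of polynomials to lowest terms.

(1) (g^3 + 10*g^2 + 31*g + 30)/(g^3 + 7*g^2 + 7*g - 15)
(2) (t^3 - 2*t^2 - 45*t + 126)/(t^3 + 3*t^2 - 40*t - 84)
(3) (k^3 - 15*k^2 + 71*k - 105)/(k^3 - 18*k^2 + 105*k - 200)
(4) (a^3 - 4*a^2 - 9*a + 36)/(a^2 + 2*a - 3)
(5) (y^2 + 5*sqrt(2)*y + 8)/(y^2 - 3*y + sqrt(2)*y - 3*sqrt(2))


(1) = (g + 2)/(g - 1)
(2) = (t - 3)/(t + 2)
(3) = (k^2 - 10*k + 21)/(k^2 - 13*k + 40)
(4) = (a^2 - 7*a + 12)/(a - 1)
(5) = (y + 4*sqrt(2))/(y - 3)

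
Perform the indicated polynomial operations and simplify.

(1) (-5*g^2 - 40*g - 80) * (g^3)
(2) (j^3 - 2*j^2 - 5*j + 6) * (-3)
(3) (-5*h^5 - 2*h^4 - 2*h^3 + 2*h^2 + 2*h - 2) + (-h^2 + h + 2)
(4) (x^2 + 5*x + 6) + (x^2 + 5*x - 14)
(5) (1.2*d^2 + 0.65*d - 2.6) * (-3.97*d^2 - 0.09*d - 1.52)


(1) = -5*g^5 - 40*g^4 - 80*g^3
(2) = -3*j^3 + 6*j^2 + 15*j - 18
(3) = -5*h^5 - 2*h^4 - 2*h^3 + h^2 + 3*h
(4) = 2*x^2 + 10*x - 8
(5) = -4.764*d^4 - 2.6885*d^3 + 8.4395*d^2 - 0.754*d + 3.952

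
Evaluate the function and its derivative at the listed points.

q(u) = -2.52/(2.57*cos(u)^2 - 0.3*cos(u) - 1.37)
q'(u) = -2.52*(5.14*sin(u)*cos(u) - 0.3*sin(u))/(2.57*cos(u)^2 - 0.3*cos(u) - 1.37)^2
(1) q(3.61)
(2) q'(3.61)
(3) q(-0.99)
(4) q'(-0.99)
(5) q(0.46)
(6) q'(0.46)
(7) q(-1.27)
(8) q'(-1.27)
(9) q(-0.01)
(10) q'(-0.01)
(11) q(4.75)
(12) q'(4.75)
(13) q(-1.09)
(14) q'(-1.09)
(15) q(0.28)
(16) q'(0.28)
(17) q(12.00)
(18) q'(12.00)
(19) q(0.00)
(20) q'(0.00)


(1) = -2.67
(2) = -6.24
(3) = 3.31
(4) = 9.17
(5) = -5.93
(6) = -26.71
(7) = 2.04
(8) = 1.94
(9) = -2.80
(10) = 0.15
(11) = 1.83
(12) = -0.14
(13) = 2.63
(14) = 5.05
(15) = -3.52
(16) = -6.31
(17) = -12.18
(18) = 127.51
(19) = -2.80
(20) = 0.00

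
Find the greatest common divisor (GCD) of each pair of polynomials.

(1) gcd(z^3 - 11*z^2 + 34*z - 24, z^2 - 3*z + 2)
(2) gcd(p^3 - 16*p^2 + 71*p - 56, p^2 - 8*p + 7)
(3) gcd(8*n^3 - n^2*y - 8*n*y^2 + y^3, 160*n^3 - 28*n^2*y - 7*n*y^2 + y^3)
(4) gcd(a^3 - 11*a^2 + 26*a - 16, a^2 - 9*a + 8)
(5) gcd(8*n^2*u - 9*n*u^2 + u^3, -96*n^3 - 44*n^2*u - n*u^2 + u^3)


(1) = gcd((z - 6)*(z - 4)*(z - 1), (z - 2)*(z - 1)) = z - 1
(2) = gcd((p - 8)*(p - 7)*(p - 1), (p - 7)*(p - 1)) = p^2 - 8*p + 7
(3) = gcd((-8*n + y)*(-n + y)*(n + y), (-8*n + y)*(-4*n + y)*(5*n + y)) = -8*n + y
(4) = gcd((a - 8)*(a - 2)*(a - 1), (a - 8)*(a - 1)) = a^2 - 9*a + 8
(5) = -8*n + u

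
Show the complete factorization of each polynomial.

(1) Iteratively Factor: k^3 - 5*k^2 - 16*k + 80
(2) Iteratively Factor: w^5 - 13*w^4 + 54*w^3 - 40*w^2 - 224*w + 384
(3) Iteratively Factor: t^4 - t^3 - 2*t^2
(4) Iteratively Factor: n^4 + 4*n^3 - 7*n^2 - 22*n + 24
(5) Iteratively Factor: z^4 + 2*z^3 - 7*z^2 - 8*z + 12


(1) = (k + 4)*(k^2 - 9*k + 20) = (k - 5)*(k + 4)*(k - 4)
(2) = (w - 3)*(w^4 - 10*w^3 + 24*w^2 + 32*w - 128) = (w - 3)*(w + 2)*(w^3 - 12*w^2 + 48*w - 64) = (w - 4)*(w - 3)*(w + 2)*(w^2 - 8*w + 16) = (w - 4)^2*(w - 3)*(w + 2)*(w - 4)
(3) = (t)*(t^3 - t^2 - 2*t) = t^2*(t^2 - t - 2) = t^2*(t + 1)*(t - 2)
(4) = (n - 2)*(n^3 + 6*n^2 + 5*n - 12) = (n - 2)*(n - 1)*(n^2 + 7*n + 12) = (n - 2)*(n - 1)*(n + 3)*(n + 4)
(5) = (z - 1)*(z^3 + 3*z^2 - 4*z - 12) = (z - 1)*(z + 2)*(z^2 + z - 6) = (z - 1)*(z + 2)*(z + 3)*(z - 2)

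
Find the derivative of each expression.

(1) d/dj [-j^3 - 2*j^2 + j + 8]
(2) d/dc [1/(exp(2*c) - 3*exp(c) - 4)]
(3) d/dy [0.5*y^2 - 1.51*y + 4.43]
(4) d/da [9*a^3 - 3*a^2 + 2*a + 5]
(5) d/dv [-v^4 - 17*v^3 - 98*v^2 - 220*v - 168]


(1) = -3*j^2 - 4*j + 1
(2) = (3 - 2*exp(c))*exp(c)/(-exp(2*c) + 3*exp(c) + 4)^2
(3) = 1.0*y - 1.51
(4) = 27*a^2 - 6*a + 2
(5) = -4*v^3 - 51*v^2 - 196*v - 220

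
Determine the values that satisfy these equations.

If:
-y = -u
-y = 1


Then:
u = -1
y = -1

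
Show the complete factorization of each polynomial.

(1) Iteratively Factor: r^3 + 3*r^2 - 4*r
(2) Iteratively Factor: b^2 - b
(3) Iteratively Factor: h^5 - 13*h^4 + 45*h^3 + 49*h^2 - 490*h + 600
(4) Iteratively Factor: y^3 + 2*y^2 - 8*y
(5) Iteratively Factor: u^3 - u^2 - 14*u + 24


(1) = (r)*(r^2 + 3*r - 4) = r*(r - 1)*(r + 4)
(2) = (b)*(b - 1)
(3) = (h - 4)*(h^4 - 9*h^3 + 9*h^2 + 85*h - 150) = (h - 4)*(h + 3)*(h^3 - 12*h^2 + 45*h - 50) = (h - 5)*(h - 4)*(h + 3)*(h^2 - 7*h + 10) = (h - 5)*(h - 4)*(h - 2)*(h + 3)*(h - 5)
(4) = (y - 2)*(y^2 + 4*y) = (y - 2)*(y + 4)*(y)
(5) = (u - 2)*(u^2 + u - 12) = (u - 2)*(u + 4)*(u - 3)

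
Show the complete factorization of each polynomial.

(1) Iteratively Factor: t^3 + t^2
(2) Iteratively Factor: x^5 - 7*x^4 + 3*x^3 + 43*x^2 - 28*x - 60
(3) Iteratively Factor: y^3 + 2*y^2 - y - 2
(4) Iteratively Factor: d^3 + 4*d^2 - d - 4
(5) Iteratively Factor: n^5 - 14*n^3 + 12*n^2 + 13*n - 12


(1) = (t)*(t^2 + t) = t^2*(t + 1)
(2) = (x - 5)*(x^4 - 2*x^3 - 7*x^2 + 8*x + 12) = (x - 5)*(x + 1)*(x^3 - 3*x^2 - 4*x + 12) = (x - 5)*(x - 3)*(x + 1)*(x^2 - 4) = (x - 5)*(x - 3)*(x + 1)*(x + 2)*(x - 2)
(3) = (y + 2)*(y^2 - 1) = (y - 1)*(y + 2)*(y + 1)
(4) = (d + 4)*(d^2 - 1) = (d - 1)*(d + 4)*(d + 1)
(5) = (n - 1)*(n^4 + n^3 - 13*n^2 - n + 12) = (n - 1)*(n + 4)*(n^3 - 3*n^2 - n + 3) = (n - 1)*(n + 1)*(n + 4)*(n^2 - 4*n + 3) = (n - 3)*(n - 1)*(n + 1)*(n + 4)*(n - 1)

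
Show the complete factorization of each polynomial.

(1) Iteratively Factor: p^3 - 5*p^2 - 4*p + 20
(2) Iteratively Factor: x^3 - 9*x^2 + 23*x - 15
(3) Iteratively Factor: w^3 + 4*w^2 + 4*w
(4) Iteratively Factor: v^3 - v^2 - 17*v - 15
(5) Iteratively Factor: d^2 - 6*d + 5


(1) = (p - 5)*(p^2 - 4) = (p - 5)*(p + 2)*(p - 2)
(2) = (x - 1)*(x^2 - 8*x + 15) = (x - 3)*(x - 1)*(x - 5)
(3) = (w + 2)*(w^2 + 2*w) = (w + 2)^2*(w)
(4) = (v + 3)*(v^2 - 4*v - 5) = (v + 1)*(v + 3)*(v - 5)
(5) = (d - 1)*(d - 5)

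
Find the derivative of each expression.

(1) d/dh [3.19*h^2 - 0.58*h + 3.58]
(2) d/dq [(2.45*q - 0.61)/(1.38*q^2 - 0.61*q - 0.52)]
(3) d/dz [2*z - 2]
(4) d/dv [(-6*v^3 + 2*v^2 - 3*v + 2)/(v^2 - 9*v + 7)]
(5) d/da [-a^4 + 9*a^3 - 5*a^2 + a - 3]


(1) = 6.38*h - 0.58
(2) = (-3.381*q^2 + 1.6836*q - 1.6461)/(1.9044*q^4 - 1.6836*q^3 - 1.0631*q^2 + 0.6344*q + 0.2704)
(3) = 2
(4) = 3*(-2*v^4 + 36*v^3 - 47*v^2 + 8*v - 1)/(v^4 - 18*v^3 + 95*v^2 - 126*v + 49)
(5) = -4*a^3 + 27*a^2 - 10*a + 1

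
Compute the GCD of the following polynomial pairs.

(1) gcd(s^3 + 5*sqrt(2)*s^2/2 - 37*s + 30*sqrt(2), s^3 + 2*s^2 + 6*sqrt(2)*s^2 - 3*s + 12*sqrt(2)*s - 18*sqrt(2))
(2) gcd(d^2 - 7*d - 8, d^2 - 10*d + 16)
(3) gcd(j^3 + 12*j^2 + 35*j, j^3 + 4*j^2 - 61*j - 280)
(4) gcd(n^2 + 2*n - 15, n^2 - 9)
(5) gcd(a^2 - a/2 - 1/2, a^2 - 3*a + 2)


(1) = gcd((s - 5*sqrt(2)/2)*(s - sqrt(2))*(s + 6*sqrt(2)), (s - 1)*(s + 3)*(s + 6*sqrt(2))) = s + 6*sqrt(2)
(2) = gcd((d - 8)*(d + 1), (d - 8)*(d - 2)) = d - 8
(3) = gcd(j*(j + 5)*(j + 7), (j - 8)*(j + 5)*(j + 7)) = j^2 + 12*j + 35
(4) = gcd((n - 3)*(n + 5), (n - 3)*(n + 3)) = n - 3
(5) = a - 1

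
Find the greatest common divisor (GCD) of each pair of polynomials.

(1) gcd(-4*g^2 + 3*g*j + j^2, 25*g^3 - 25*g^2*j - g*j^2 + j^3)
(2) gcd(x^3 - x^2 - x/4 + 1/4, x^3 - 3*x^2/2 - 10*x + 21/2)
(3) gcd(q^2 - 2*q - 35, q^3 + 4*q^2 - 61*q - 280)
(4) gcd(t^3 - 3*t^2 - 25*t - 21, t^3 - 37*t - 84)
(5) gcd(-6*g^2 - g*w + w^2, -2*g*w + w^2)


(1) = gcd((-g + j)*(4*g + j), (-5*g + j)*(-g + j)*(5*g + j)) = g - j
(2) = x - 1
(3) = gcd((q - 7)*(q + 5), (q - 8)*(q + 5)*(q + 7)) = q + 5
(4) = t^2 - 4*t - 21
(5) = 1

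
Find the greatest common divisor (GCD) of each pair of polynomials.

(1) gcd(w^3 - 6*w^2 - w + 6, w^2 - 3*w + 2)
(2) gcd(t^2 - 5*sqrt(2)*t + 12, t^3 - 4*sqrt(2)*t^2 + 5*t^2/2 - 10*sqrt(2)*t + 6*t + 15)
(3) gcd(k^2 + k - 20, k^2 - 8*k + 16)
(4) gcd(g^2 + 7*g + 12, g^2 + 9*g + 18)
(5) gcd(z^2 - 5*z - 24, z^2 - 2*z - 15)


(1) = gcd((w - 6)*(w - 1)*(w + 1), (w - 2)*(w - 1)) = w - 1
(2) = t - 3*sqrt(2)
(3) = k - 4
(4) = gcd((g + 3)*(g + 4), (g + 3)*(g + 6)) = g + 3
(5) = gcd((z - 8)*(z + 3), (z - 5)*(z + 3)) = z + 3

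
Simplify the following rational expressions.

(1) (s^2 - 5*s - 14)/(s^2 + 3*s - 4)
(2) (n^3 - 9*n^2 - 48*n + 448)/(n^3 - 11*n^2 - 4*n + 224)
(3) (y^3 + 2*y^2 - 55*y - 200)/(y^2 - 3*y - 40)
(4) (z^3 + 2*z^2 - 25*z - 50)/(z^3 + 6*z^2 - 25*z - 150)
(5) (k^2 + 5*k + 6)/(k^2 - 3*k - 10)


(1) = (s^2 - 5*s - 14)/(s^2 + 3*s - 4)
(2) = (n^2 - n - 56)/(n^2 - 3*n - 28)
(3) = y + 5
(4) = (z + 2)/(z + 6)
(5) = (k + 3)/(k - 5)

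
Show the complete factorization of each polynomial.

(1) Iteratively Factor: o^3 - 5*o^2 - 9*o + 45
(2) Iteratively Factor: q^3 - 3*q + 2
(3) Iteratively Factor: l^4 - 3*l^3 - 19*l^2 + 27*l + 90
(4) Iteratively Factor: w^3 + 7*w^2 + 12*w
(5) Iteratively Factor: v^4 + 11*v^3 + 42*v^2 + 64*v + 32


(1) = (o + 3)*(o^2 - 8*o + 15) = (o - 5)*(o + 3)*(o - 3)
(2) = (q - 1)*(q^2 + q - 2) = (q - 1)*(q + 2)*(q - 1)
(3) = (l - 3)*(l^3 - 19*l - 30) = (l - 5)*(l - 3)*(l^2 + 5*l + 6) = (l - 5)*(l - 3)*(l + 3)*(l + 2)
(4) = (w)*(w^2 + 7*w + 12) = w*(w + 3)*(w + 4)
(5) = (v + 1)*(v^3 + 10*v^2 + 32*v + 32) = (v + 1)*(v + 4)*(v^2 + 6*v + 8) = (v + 1)*(v + 4)^2*(v + 2)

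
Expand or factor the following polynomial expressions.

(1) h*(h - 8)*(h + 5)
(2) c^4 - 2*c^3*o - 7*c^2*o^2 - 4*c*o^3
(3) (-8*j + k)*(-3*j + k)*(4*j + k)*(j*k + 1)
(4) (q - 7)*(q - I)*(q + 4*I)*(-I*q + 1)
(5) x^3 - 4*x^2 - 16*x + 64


(1) = h^3 - 3*h^2 - 40*h
(2) = c*(c - 4*o)*(c + o)^2
(3) = 96*j^4*k - 20*j^3*k^2 + 96*j^3 - 7*j^2*k^3 - 20*j^2*k + j*k^4 - 7*j*k^2 + k^3
(4) = -I*q^4 + 4*q^3 + 7*I*q^3 - 28*q^2 - I*q^2 + 4*q + 7*I*q - 28
(5) = (x - 4)^2*(x + 4)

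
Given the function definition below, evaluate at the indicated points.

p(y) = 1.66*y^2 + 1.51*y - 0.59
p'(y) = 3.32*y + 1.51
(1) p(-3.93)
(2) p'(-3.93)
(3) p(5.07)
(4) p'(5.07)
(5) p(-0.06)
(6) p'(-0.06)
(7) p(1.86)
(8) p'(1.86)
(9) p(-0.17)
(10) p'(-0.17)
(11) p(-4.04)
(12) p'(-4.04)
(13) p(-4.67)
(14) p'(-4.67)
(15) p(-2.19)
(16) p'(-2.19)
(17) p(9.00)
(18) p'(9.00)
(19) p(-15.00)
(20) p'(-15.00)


(1) = 19.11
(2) = -11.54
(3) = 49.74
(4) = 18.34
(5) = -0.67
(6) = 1.31
(7) = 7.96
(8) = 7.69
(9) = -0.80
(10) = 0.95
(11) = 20.40
(12) = -11.90
(13) = 28.56
(14) = -13.99
(15) = 4.06
(16) = -5.76
(17) = 147.46
(18) = 31.39
(19) = 350.26
(20) = -48.29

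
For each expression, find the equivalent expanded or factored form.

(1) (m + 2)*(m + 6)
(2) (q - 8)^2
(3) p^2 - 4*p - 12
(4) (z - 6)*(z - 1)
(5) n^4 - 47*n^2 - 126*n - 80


(1) = m^2 + 8*m + 12
(2) = q^2 - 16*q + 64
(3) = (p - 6)*(p + 2)
(4) = z^2 - 7*z + 6
(5) = (n - 8)*(n + 1)*(n + 2)*(n + 5)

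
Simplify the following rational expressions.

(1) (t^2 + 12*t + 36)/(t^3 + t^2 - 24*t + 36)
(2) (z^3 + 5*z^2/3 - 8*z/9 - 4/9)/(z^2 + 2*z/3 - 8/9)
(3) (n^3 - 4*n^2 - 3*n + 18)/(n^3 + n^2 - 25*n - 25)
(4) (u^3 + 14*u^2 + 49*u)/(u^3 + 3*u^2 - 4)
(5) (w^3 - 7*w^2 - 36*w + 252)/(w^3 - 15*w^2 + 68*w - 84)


(1) = (t + 6)/(t^2 - 5*t + 6)
(2) = (3*z^2 + 7*z + 2)/(3*z + 4)
(3) = (n^3 - 4*n^2 - 3*n + 18)/(n^3 + n^2 - 25*n - 25)
(4) = (u^3 + 14*u^2 + 49*u)/(u^3 + 3*u^2 - 4)
(5) = (w + 6)/(w - 2)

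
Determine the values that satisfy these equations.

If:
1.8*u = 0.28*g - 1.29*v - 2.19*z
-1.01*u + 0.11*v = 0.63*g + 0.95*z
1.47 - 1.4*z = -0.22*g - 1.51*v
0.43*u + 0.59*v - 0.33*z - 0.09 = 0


Then:
g = -1.69
u = 1.55
v = -1.37
z = -0.69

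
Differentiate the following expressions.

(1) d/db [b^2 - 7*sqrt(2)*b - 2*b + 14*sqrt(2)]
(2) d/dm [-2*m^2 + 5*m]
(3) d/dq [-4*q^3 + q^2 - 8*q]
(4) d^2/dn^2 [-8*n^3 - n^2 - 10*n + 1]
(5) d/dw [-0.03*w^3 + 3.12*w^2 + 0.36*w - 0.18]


(1) = 2*b - 7*sqrt(2) - 2
(2) = 5 - 4*m
(3) = -12*q^2 + 2*q - 8
(4) = -48*n - 2
(5) = -0.09*w^2 + 6.24*w + 0.36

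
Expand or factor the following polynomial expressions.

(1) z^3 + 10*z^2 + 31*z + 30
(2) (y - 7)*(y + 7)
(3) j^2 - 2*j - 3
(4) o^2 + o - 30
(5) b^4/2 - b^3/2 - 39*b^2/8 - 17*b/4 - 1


(1) = (z + 2)*(z + 3)*(z + 5)
(2) = y^2 - 49
(3) = (j - 3)*(j + 1)
(4) = (o - 5)*(o + 6)
(5) = (b/2 + 1)*(b - 4)*(b + 1/2)^2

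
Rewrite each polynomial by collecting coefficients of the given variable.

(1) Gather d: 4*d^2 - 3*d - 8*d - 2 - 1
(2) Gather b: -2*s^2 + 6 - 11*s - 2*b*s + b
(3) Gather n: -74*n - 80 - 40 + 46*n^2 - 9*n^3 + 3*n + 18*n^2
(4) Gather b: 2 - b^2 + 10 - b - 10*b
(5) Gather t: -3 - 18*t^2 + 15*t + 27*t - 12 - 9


(1) = 4*d^2 - 11*d - 3
(2) = b*(1 - 2*s) - 2*s^2 - 11*s + 6
(3) = -9*n^3 + 64*n^2 - 71*n - 120
(4) = -b^2 - 11*b + 12
(5) = -18*t^2 + 42*t - 24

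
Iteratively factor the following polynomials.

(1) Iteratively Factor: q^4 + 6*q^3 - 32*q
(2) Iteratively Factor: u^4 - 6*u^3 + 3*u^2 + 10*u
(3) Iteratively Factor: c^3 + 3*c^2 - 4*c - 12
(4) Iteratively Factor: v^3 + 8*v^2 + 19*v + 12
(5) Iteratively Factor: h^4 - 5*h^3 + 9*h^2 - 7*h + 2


(1) = (q - 2)*(q^3 + 8*q^2 + 16*q) = (q - 2)*(q + 4)*(q^2 + 4*q) = q*(q - 2)*(q + 4)*(q + 4)
(2) = (u)*(u^3 - 6*u^2 + 3*u + 10) = u*(u - 2)*(u^2 - 4*u - 5) = u*(u - 5)*(u - 2)*(u + 1)
(3) = (c + 2)*(c^2 + c - 6) = (c + 2)*(c + 3)*(c - 2)
(4) = (v + 3)*(v^2 + 5*v + 4) = (v + 3)*(v + 4)*(v + 1)
(5) = (h - 1)*(h^3 - 4*h^2 + 5*h - 2) = (h - 1)^2*(h^2 - 3*h + 2) = (h - 1)^3*(h - 2)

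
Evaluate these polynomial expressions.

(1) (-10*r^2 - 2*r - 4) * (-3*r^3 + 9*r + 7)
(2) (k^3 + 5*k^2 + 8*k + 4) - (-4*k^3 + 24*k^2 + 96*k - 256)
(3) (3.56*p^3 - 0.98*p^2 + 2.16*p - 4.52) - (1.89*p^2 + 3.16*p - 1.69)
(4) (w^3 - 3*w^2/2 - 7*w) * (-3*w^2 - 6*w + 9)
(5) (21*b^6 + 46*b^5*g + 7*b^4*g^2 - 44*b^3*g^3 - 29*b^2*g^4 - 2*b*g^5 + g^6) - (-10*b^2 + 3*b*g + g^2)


(1) = 30*r^5 + 6*r^4 - 78*r^3 - 88*r^2 - 50*r - 28
(2) = 5*k^3 - 19*k^2 - 88*k + 260
(3) = 3.56*p^3 - 2.87*p^2 - 1.0*p - 2.83
(4) = -3*w^5 - 3*w^4/2 + 39*w^3 + 57*w^2/2 - 63*w
(5) = 21*b^6 + 46*b^5*g + 7*b^4*g^2 - 44*b^3*g^3 - 29*b^2*g^4 + 10*b^2 - 2*b*g^5 - 3*b*g + g^6 - g^2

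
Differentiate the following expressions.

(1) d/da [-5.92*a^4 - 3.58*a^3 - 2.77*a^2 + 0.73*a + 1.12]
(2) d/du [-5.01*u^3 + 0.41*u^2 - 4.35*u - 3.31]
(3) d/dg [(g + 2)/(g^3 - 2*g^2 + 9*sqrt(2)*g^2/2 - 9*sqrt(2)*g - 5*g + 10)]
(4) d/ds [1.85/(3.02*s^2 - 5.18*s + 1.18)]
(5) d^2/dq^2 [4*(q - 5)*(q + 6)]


(1) = -23.68*a^3 - 10.74*a^2 - 5.54*a + 0.73
(2) = -15.03*u^2 + 0.82*u - 4.35
(3) = 2*(2*g^3 - 4*g^2 + 9*sqrt(2)*g^2 - 18*sqrt(2)*g - 10*g + 2*(g + 2)*(-3*g^2 - 9*sqrt(2)*g + 4*g + 5 + 9*sqrt(2)) + 20)/(2*g^3 - 4*g^2 + 9*sqrt(2)*g^2 - 18*sqrt(2)*g - 10*g + 20)^2
(4) = (9.583 - 11.174*s)/(3.02*s^2 - 5.18*s + 1.18)^2
(5) = 8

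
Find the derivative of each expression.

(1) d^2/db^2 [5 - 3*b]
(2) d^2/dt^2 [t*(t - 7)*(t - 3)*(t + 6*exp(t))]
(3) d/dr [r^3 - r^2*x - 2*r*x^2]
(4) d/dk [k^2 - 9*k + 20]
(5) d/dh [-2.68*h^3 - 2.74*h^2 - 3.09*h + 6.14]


(1) = 0
(2) = 6*t^3*exp(t) - 24*t^2*exp(t) + 12*t^2 - 78*t*exp(t) - 60*t + 132*exp(t) + 42
(3) = 3*r^2 - 2*r*x - 2*x^2
(4) = 2*k - 9
(5) = -8.04*h^2 - 5.48*h - 3.09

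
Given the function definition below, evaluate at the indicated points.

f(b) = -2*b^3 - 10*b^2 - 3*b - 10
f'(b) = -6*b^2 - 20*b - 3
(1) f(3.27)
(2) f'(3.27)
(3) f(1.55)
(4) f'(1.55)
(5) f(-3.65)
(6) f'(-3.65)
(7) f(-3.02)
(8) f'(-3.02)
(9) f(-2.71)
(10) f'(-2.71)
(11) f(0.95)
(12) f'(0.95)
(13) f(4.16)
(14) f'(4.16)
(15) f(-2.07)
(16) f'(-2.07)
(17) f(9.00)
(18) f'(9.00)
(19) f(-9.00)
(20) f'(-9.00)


(1) = -196.67
(2) = -132.56
(3) = -46.12
(4) = -48.42
(5) = -35.02
(6) = -9.94
(7) = -37.06
(8) = 2.68
(9) = -35.51
(10) = 7.14
(11) = -23.59
(12) = -27.41
(13) = -339.52
(14) = -190.03
(15) = -28.90
(16) = 12.69
(17) = -2305.00
(18) = -669.00
(19) = 665.00
(20) = -309.00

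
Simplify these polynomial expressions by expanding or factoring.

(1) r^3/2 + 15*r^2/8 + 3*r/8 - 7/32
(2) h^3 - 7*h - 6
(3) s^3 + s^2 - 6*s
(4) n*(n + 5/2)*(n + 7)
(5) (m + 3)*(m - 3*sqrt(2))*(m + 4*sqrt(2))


(1) = (r/2 + 1/4)*(r - 1/4)*(r + 7/2)
(2) = (h - 3)*(h + 1)*(h + 2)
(3) = s*(s - 2)*(s + 3)
(4) = n^3 + 19*n^2/2 + 35*n/2
(5) = m^3 + sqrt(2)*m^2 + 3*m^2 - 24*m + 3*sqrt(2)*m - 72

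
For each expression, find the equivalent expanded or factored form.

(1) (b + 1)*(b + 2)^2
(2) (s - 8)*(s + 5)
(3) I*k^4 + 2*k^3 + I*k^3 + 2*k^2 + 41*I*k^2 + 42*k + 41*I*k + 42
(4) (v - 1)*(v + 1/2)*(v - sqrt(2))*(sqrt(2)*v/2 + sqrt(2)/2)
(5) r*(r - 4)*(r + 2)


(1) = b^3 + 5*b^2 + 8*b + 4
(2) = s^2 - 3*s - 40
(3) = (k + 1)*(k - 7*I)*(k + 6*I)*(I*k + 1)
(4) = sqrt(2)*v^4/2 - v^3 + sqrt(2)*v^3/4 - sqrt(2)*v^2/2 - v^2/2 - sqrt(2)*v/4 + v + 1/2
(5) = r^3 - 2*r^2 - 8*r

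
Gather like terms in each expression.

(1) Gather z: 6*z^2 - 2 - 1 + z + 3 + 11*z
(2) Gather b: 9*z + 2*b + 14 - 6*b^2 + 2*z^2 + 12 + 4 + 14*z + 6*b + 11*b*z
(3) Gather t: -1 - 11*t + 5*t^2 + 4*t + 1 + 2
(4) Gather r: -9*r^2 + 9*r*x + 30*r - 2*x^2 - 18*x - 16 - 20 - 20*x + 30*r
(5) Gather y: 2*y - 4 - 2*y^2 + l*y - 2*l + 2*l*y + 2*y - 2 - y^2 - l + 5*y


(1) = 6*z^2 + 12*z
(2) = -6*b^2 + b*(11*z + 8) + 2*z^2 + 23*z + 30
(3) = 5*t^2 - 7*t + 2
(4) = -9*r^2 + r*(9*x + 60) - 2*x^2 - 38*x - 36
(5) = -3*l - 3*y^2 + y*(3*l + 9) - 6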